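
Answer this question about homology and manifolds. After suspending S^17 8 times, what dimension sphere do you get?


Each suspension raises dimension by 1: Sigma S^n = S^{n+1}.
Sigma^8 S^17 = S^{17+8} = S^25

25


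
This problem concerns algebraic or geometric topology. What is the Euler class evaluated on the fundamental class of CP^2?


For any closed oriented manifold, <e(TM),[M]> = chi(M).
chi(CP^2) = 2+1 = 3

3


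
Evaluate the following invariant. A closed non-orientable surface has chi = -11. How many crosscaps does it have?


chi = 2 - k for closed non-orientable surfaces with k crosscaps.
-11 = 2 - k
k = 2 - (-11) = 13

13


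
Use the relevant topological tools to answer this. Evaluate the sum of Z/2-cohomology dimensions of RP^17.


H^k(RP^17; Z/2) = Z/2 for each 0 <= k <= 17.
Total dimension = 17 + 1 = 18

18


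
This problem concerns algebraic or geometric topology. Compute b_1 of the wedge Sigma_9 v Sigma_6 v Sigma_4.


For a wedge X v Y: reduced H_k(X v Y) = H_k(X) + H_k(Y).
Each Sigma_g contributes b_1 = 2g.
b_1 = 18 + 12 + 8 = 38

38


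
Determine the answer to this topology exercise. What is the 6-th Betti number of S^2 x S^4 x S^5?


Each S^d has Poincare polynomial 1 + t^d.
The product S^2 x S^4 x S^5 has Poincare polynomial prod(1+t^d_i).
Expanding: b_0=1, b_2=1, b_4=1, b_5=1, b_6=1, b_7=1, b_9=1, b_11=1.
b_6 = 1

1


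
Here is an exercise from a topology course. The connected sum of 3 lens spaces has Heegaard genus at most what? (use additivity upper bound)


Heegaard genus satisfies g(A#B) <= g(A) + g(B).
Each lens space has g = 1.
Upper bound: 3 * 1 = 3

3


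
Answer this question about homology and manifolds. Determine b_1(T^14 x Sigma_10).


pi_1(A x B) = pi_1(A) x pi_1(B); rank of abelianization = b_1.
b_1(T^14) = 14, b_1(Sigma_10) = 2*10 = 20.
b_1(product) = 14 + 20 = 34

34


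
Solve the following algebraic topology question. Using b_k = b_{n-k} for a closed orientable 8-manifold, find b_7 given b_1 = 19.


Poincare duality for closed orientable n-manifolds: b_k = b_{n-k}.
Here n = 8, so b_7 = b_1 = 19

19


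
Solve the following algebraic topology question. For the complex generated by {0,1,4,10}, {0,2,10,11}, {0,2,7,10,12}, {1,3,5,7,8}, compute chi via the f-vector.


Enumerate all faces; f-vector: f_0=11, f_1=28, f_2=27, f_3=12, f_4=2.
chi = sum (-1)^k f_k = 0

0


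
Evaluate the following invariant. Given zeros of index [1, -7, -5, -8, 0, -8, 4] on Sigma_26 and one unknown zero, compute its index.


Poincare-Hopf: sum of indices = chi(M).
chi(Sigma_26) = 2 - 2*26 = -50.
Sum of known indices = -23.
x = chi - (sum known) = -50 - (-23) = -27

-27


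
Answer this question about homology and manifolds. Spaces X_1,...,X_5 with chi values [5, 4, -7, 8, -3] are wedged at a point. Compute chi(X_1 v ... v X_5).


chi(A v B) = chi(A) + chi(B) - 1 (one point identified).
For 5 spaces: chi = (sum chi_i) - (5 - 1).
sum = 7; chi = 7 - 4 = 3

3


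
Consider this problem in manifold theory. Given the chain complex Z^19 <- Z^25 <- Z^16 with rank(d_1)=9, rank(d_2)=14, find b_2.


rank H_k = rank(ker d_k) - rank(im d_{k+1}).
rank(ker d_2) = rank(C_2) - rank(d_2) = 16 - 14 = 2.
rank(im d_{2+1}) = 0.
rank H_2 = 2 - 0 = 2

2


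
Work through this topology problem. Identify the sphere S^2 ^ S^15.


S^m ^ S^n = S^{m+n}.
k = 2 + 15 = 17

17


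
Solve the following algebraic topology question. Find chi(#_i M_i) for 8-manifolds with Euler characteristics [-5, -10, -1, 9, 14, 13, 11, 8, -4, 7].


For n-manifolds: chi(A#B) = chi(A) + chi(B) - chi(S^8).
chi(S^8) = 1 + (-1)^8 = 2.
chi(#) = (sum chi_i) - (10-1)*chi(S^8) = 42 - 9*2 = 24

24


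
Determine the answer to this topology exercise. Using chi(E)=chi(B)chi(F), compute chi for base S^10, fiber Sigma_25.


chi(S^10) = 2 (n even), chi(Sigma_25) = 2 - 2*25 = -48.
chi(E) = 2 * (-48) = -96

-96


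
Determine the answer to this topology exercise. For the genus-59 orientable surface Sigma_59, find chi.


For a closed orientable surface of genus g: chi = 2 - 2g.
Here g = 59.
chi = 2 - 2*59 = 2 - 118 = -116

-116


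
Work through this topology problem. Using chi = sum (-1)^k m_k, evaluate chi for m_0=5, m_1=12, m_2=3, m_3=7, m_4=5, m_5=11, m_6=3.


Morse theory: chi(M) = sum_k (-1)^k m_k where m_k = #(index-k critical points).
= (5) + (-12) + (3) + (-7) + (5) + (-11) + (3) = -14

-14


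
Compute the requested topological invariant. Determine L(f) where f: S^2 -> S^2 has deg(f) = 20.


On S^2: L(f) = tr(f_0*) + (-1)^2 tr(f_2*) = 1 + (-1)^2 * deg(f).
L(f) = 1 + (-1)^2 * 20 = 1 + 20 = 21

21


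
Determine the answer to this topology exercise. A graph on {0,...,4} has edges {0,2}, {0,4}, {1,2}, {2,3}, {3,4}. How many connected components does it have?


Run DFS/union-find over 5 vertices.
V = 5, E = 5.
Number of components = 1

1


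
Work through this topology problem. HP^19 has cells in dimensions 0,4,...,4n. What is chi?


HP^19 has one cell in each dimension 0, 4, ..., 4*19 (19+1 cells, all even-dim).
chi = 19 + 1 = 20

20


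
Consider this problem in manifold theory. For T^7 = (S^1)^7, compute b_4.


By the Kunneth formula, b_k(T^n) = C(n,k).
b_4(T^7) = C(7,4).
C(7,4) = 7!/(4!*3!) = 35

35


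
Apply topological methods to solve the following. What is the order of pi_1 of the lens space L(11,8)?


pi_1(L(p,q)) = Z/pZ for any q coprime to p.
|pi_1(L(11,8))| = 11

11


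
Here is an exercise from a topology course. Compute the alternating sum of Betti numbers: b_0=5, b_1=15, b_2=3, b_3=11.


chi = sum_k (-1)^k b_k.
= (5) + (-15) + (3) + (-11)
= -18

-18


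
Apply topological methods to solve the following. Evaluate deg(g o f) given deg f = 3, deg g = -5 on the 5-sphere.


Degree is multiplicative under composition: deg(g o f) = deg(g) * deg(f).
= -5 * 3 = -15

-15


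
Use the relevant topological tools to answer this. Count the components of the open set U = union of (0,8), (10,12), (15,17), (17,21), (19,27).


Sort and merge overlapping open intervals.
Merged: (0,8), (10,12), (15,17), (17,27).
Number of components = 4

4


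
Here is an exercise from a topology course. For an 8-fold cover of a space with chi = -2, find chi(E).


For a finite covering: chi(E) = (number of sheets) * chi(B).
chi(E) = 8 * (-2) = -16

-16


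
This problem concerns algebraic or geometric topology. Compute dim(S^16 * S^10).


Join of spheres: S^m * S^n = S^{m+n+1}.
dim = 16 + 10 + 1 = 27

27


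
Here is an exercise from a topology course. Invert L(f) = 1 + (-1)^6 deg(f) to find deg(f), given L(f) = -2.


L(f) = 1 + (-1)^6 deg(f) on S^6.
-2 = 1 + (-1)^6 * deg(f)
(-1)^6 * deg(f) = -3
deg(f) = -3

-3


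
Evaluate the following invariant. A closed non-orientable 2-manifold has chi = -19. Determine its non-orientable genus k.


chi = 2 - k for closed non-orientable surfaces with k crosscaps.
-19 = 2 - k
k = 2 - (-19) = 21

21


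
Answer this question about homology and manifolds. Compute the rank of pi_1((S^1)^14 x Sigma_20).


pi_1(A x B) = pi_1(A) x pi_1(B); rank of abelianization = b_1.
b_1(T^14) = 14, b_1(Sigma_20) = 2*20 = 40.
b_1(product) = 14 + 40 = 54

54


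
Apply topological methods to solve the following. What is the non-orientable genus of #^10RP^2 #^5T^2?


Since a >= 1, the sum is non-orientable; each T^2 can be replaced by RP^2 # RP^2 (since T^2#RP^2 = 3RP^2).
Total crosscaps k = 10 + 2*5 = 20.
Check via chi: chi = 10*1 + 5*0 - (10+5-1)*2 = -18 = 2 - k = -18. Consistent.

20


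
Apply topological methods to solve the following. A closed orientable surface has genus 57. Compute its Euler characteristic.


For a closed orientable surface of genus g: chi = 2 - 2g.
Here g = 57.
chi = 2 - 2*57 = 2 - 114 = -112

-112


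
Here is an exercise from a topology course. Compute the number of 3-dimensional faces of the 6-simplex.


Delta^6 has 6+1 vertices. A 3-face is a choice of 3+1 vertices.
f_3 = C(6+1, 3+1) = C(7,4) = 35

35


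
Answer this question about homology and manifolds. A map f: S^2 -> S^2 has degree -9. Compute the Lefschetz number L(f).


On S^2: L(f) = tr(f_0*) + (-1)^2 tr(f_2*) = 1 + (-1)^2 * deg(f).
L(f) = 1 + (-1)^2 * -9 = 1 + -9 = -8

-8


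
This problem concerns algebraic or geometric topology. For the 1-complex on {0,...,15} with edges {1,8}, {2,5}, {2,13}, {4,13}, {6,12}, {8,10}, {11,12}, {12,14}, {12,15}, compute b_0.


Run DFS/union-find over 16 vertices.
V = 16, E = 9.
Number of components = 7

7


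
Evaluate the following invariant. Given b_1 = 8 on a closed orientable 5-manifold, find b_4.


Poincare duality for closed orientable n-manifolds: b_k = b_{n-k}.
Here n = 5, so b_4 = b_1 = 8

8


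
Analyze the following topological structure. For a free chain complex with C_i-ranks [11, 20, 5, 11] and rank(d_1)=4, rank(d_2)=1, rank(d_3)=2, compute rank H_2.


rank H_k = rank(ker d_k) - rank(im d_{k+1}).
rank(ker d_2) = rank(C_2) - rank(d_2) = 5 - 1 = 4.
rank(im d_{2+1}) = 2.
rank H_2 = 4 - 2 = 2

2


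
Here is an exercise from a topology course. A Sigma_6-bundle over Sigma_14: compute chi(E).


For a fiber bundle F -> E -> B (with CW structure): chi(E) = chi(B) * chi(F).
chi(Sigma_14) = -26, chi(Sigma_6) = -10.
chi(E) = (-26) * (-10) = 260

260


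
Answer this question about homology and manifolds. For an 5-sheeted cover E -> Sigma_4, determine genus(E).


For an n-sheeted cover: chi(E) = n * chi(B).
chi(Sigma_4) = 2 - 2*4 = -6.
chi(E) = 5 * (-6) = -30.
genus(E) = (2 - chi(E))/2 = (2 - (-30))/2 = 32/2 = 16

16


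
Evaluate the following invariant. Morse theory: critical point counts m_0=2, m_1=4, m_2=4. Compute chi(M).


Morse theory: chi(M) = sum_k (-1)^k m_k where m_k = #(index-k critical points).
= (2) + (-4) + (4) = 2

2


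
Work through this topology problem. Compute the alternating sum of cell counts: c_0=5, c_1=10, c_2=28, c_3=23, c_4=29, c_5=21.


chi = sum_k (-1)^k c_k.
= (-1)^0*5 + (-1)^1*10 + (-1)^2*28 + (-1)^3*23 + (-1)^4*29 + (-1)^5*21
= (5) + (-10) + (28) + (-23) + (29) + (-21)
= 8

8


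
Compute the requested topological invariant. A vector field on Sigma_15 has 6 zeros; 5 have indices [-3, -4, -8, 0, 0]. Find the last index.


Poincare-Hopf: sum of indices = chi(M).
chi(Sigma_15) = 2 - 2*15 = -28.
Sum of known indices = -15.
x = chi - (sum known) = -28 - (-15) = -13

-13


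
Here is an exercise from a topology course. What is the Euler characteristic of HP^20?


HP^20 has one cell in each dimension 0, 4, ..., 4*20 (20+1 cells, all even-dim).
chi = 20 + 1 = 21

21


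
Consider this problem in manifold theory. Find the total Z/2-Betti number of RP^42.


H^k(RP^42; Z/2) = Z/2 for each 0 <= k <= 42.
Total dimension = 42 + 1 = 43

43


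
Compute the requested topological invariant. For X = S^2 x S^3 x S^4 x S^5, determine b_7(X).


Each S^d has Poincare polynomial 1 + t^d.
The product S^2 x S^3 x S^4 x S^5 has Poincare polynomial prod(1+t^d_i).
Expanding: b_0=1, b_2=1, b_3=1, b_4=1, b_5=2, b_6=1, b_7=2, b_8=1, b_9=2, b_10=1, b_11=1, b_12=1, b_14=1.
b_7 = 2

2


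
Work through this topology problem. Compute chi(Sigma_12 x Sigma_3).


chi(Sigma_12) = 2 - 2*12 = -22
chi(Sigma_3) = 2 - 2*3 = -4
chi(product) = (-22) * (-4) = 88

88


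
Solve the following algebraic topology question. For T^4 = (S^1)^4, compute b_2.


By the Kunneth formula, b_k(T^n) = C(n,k).
b_2(T^4) = C(4,2).
C(4,2) = 4!/(2!*2!) = 6

6


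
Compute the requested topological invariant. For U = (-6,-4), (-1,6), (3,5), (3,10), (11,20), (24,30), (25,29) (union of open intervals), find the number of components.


Sort and merge overlapping open intervals.
Merged: (-6,-4), (-1,10), (11,20), (24,30).
Number of components = 4

4


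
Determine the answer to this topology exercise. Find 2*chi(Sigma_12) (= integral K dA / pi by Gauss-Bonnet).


Gauss-Bonnet: integral K dA = 2*pi*chi(M).
chi(Sigma_12) = 2 - 2*12 = -22.
(integral K dA)/pi = 2*chi = 2*(-22) = -44

-44


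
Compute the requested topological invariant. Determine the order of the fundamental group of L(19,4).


pi_1(L(p,q)) = Z/pZ for any q coprime to p.
|pi_1(L(19,4))| = 19

19


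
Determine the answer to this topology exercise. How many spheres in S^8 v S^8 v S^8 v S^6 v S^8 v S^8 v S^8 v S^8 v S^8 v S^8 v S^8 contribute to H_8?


For a wedge of spheres, H_k (k>0) is free on one generator per sphere of dimension k.
Spheres of dimension 8: count = 10.
b_8 = 10

10


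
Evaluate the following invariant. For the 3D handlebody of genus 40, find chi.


A genus-g handlebody deformation retracts to a wedge of g circles.
chi(vee_g S^1) = 1 - g.
chi(H_40) = 1 - 40 = -39

-39


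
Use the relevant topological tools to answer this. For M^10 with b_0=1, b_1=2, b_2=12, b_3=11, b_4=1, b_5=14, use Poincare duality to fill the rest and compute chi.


By Poincare duality b_k = b_{10-k}, so full Betti numbers: b_0=1, b_1=2, b_2=12, b_3=11, b_4=1, b_5=14, b_6=1, b_7=11, b_8=12, b_9=2, b_10=1.
chi = sum (-1)^k b_k = -12

-12


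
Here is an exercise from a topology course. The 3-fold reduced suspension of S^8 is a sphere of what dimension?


Each suspension raises dimension by 1: Sigma S^n = S^{n+1}.
Sigma^3 S^8 = S^{8+3} = S^11

11


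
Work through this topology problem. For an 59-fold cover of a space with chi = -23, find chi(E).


For a finite covering: chi(E) = (number of sheets) * chi(B).
chi(E) = 59 * (-23) = -1357

-1357


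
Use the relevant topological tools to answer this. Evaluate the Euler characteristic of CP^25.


CP^25 has one cell in each even dimension 0, 2, ..., 2*25 (25+1 cells total).
All cells are even-dimensional, so chi = number of cells.
chi = 25 + 1 = 26

26


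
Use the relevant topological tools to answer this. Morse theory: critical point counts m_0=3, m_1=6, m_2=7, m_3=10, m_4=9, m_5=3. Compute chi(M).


Morse theory: chi(M) = sum_k (-1)^k m_k where m_k = #(index-k critical points).
= (3) + (-6) + (7) + (-10) + (9) + (-3) = 0

0


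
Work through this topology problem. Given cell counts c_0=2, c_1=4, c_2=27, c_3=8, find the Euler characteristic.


chi = sum_k (-1)^k c_k.
= (-1)^0*2 + (-1)^1*4 + (-1)^2*27 + (-1)^3*8
= (2) + (-4) + (27) + (-8)
= 17

17


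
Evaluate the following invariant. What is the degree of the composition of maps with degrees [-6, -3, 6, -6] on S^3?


Degree is multiplicative: deg(composition) = product of degrees.
= (-6) * (-3) * (6) * (-6) = -648

-648


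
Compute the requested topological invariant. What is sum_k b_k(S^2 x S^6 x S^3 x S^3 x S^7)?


Total Betti number is multiplicative under products.
Each S^d (d>=1) has total Betti number 2.
There are 5 sphere factors.
Total = 2^5 = 32

32


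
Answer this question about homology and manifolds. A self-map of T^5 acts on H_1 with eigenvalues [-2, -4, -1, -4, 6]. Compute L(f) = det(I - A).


For a torus self-map: L(f) = det(I - A) where A acts on H_1.
L(f) = (1--2) * (1--4) * (1--1) * (1--4) * (1-6) = 3 * 5 * 2 * 5 * -5 = -750

-750


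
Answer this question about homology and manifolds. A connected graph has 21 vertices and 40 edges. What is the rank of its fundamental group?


For a connected graph: rank(pi_1) = b_1 = E - V + 1 = 1 - chi.
chi = V - E = 21 - 40 = -19.
rank = 1 - (-19) = 40 - 21 + 1 = 20

20


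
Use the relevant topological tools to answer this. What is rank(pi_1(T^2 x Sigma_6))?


pi_1(A x B) = pi_1(A) x pi_1(B); rank of abelianization = b_1.
b_1(T^2) = 2, b_1(Sigma_6) = 2*6 = 12.
b_1(product) = 2 + 12 = 14

14


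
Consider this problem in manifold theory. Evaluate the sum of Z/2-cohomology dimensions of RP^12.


H^k(RP^12; Z/2) = Z/2 for each 0 <= k <= 12.
Total dimension = 12 + 1 = 13

13


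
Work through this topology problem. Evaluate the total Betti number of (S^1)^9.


b_k(T^9) = C(9,k), so the sum over k is sum_k C(9,k) = 2^9.
Total = 2^9 = 512

512


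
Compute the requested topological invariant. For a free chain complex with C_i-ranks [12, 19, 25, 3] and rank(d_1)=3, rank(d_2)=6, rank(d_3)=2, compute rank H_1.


rank H_k = rank(ker d_k) - rank(im d_{k+1}).
rank(ker d_1) = rank(C_1) - rank(d_1) = 19 - 3 = 16.
rank(im d_{1+1}) = 6.
rank H_1 = 16 - 6 = 10

10


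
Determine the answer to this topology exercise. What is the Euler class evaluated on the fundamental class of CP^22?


For any closed oriented manifold, <e(TM),[M]> = chi(M).
chi(CP^22) = 22+1 = 23

23


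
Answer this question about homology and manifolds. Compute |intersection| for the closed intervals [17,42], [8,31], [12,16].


Intersection = [max(a_i), min(b_i)] = [17, 16].
Since 17 > 16, the intersection is empty.
Length = 0

0


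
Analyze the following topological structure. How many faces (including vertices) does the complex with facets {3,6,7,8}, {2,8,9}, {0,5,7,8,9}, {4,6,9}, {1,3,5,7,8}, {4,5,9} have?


Each maximal simplex on m vertices has 2^m - 1 nonempty faces.
Take the union (dedupe shared faces).
Total distinct faces = 74

74


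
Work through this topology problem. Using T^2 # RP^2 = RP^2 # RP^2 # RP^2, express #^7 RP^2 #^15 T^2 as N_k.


Since a >= 1, the sum is non-orientable; each T^2 can be replaced by RP^2 # RP^2 (since T^2#RP^2 = 3RP^2).
Total crosscaps k = 7 + 2*15 = 37.
Check via chi: chi = 7*1 + 15*0 - (7+15-1)*2 = -35 = 2 - k = -35. Consistent.

37


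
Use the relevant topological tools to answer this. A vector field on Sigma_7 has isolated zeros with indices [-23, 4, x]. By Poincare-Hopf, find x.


Poincare-Hopf: sum of indices = chi(M).
chi(Sigma_7) = 2 - 2*7 = -12.
Sum of known indices = -19.
x = chi - (sum known) = -12 - (-19) = 7

7


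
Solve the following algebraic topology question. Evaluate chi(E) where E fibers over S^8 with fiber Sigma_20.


chi(S^8) = 2 (n even), chi(Sigma_20) = 2 - 2*20 = -38.
chi(E) = 2 * (-38) = -76

-76


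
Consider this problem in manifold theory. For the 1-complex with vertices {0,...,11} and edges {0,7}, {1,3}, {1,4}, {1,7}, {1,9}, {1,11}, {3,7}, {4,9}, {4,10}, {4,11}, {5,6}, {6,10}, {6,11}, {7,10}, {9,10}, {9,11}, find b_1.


b_1 = E - V + (number of components).
E = 16, V = 12, components = 3.
b_1 = 16 - 12 + 3 = 7

7


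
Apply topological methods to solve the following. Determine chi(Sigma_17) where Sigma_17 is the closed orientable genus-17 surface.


For a closed orientable surface of genus g: chi = 2 - 2g.
Here g = 17.
chi = 2 - 2*17 = 2 - 34 = -32

-32


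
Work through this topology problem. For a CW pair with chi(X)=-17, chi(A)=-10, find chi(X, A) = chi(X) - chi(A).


Relative Euler characteristic: chi(X, A) = chi(X) - chi(A).
= -17 - (-10) = -7

-7


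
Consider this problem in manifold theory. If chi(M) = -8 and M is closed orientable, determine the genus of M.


chi = 2 - 2g for closed orientable surfaces.
-8 = 2 - 2g
2g = 2 - (-8) = 10
g = 5

5


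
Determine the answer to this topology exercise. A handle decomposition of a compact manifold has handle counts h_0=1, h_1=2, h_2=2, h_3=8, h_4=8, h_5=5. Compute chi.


Handles of index k contribute (-1)^k to chi (same as CW cells).
chi = (1) + (-2) + (2) + (-8) + (8) + (-5) = -4

-4


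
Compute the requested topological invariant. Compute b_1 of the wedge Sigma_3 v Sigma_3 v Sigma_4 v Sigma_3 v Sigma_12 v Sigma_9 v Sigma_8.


For a wedge X v Y: reduced H_k(X v Y) = H_k(X) + H_k(Y).
Each Sigma_g contributes b_1 = 2g.
b_1 = 6 + 6 + 8 + 6 + 24 + 18 + 16 = 84

84


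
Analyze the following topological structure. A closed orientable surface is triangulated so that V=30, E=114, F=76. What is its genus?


chi = V - E + F = 30 - 114 + 76 = -8
For orientable closed surface: chi = 2 - 2g, so g = (2 - chi)/2.
g = (2 - (-8)) / 2 = 10 / 2 = 5

5


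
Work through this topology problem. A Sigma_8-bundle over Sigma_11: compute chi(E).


For a fiber bundle F -> E -> B (with CW structure): chi(E) = chi(B) * chi(F).
chi(Sigma_11) = -20, chi(Sigma_8) = -14.
chi(E) = (-20) * (-14) = 280

280


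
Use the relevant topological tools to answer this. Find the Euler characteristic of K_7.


K_7: V = 7, E = C(7,2) = 21.
chi = V - E = 7 - 21 = -14

-14


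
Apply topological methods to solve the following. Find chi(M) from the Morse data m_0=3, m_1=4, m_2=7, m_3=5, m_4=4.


Morse theory: chi(M) = sum_k (-1)^k m_k where m_k = #(index-k critical points).
= (3) + (-4) + (7) + (-5) + (4) = 5

5


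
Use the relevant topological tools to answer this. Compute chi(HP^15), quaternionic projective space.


HP^15 has one cell in each dimension 0, 4, ..., 4*15 (15+1 cells, all even-dim).
chi = 15 + 1 = 16

16


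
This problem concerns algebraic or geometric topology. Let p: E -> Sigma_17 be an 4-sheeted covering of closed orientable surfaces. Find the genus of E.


For an n-sheeted cover: chi(E) = n * chi(B).
chi(Sigma_17) = 2 - 2*17 = -32.
chi(E) = 4 * (-32) = -128.
genus(E) = (2 - chi(E))/2 = (2 - (-128))/2 = 130/2 = 65

65


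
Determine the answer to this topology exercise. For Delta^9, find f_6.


Delta^9 has 9+1 vertices. A 6-face is a choice of 6+1 vertices.
f_6 = C(9+1, 6+1) = C(10,7) = 120

120


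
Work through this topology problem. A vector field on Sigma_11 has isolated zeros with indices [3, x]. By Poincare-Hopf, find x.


Poincare-Hopf: sum of indices = chi(M).
chi(Sigma_11) = 2 - 2*11 = -20.
Sum of known indices = 3.
x = chi - (sum known) = -20 - (3) = -23

-23


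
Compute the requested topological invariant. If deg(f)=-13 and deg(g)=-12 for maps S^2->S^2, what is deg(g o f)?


Degree is multiplicative under composition: deg(g o f) = deg(g) * deg(f).
= -12 * -13 = 156

156


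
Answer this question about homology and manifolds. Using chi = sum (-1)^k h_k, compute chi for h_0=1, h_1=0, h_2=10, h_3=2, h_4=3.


Handles of index k contribute (-1)^k to chi (same as CW cells).
chi = (1) + (0) + (10) + (-2) + (3) = 12

12


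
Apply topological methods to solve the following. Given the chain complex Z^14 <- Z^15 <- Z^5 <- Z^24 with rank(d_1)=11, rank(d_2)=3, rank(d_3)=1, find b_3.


rank H_k = rank(ker d_k) - rank(im d_{k+1}).
rank(ker d_3) = rank(C_3) - rank(d_3) = 24 - 1 = 23.
rank(im d_{3+1}) = 0.
rank H_3 = 23 - 0 = 23

23


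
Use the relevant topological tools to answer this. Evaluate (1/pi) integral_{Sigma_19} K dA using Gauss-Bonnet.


Gauss-Bonnet: integral K dA = 2*pi*chi(M).
chi(Sigma_19) = 2 - 2*19 = -36.
(integral K dA)/pi = 2*chi = 2*(-36) = -72

-72


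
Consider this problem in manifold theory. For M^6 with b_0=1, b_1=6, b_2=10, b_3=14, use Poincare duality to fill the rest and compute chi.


By Poincare duality b_k = b_{6-k}, so full Betti numbers: b_0=1, b_1=6, b_2=10, b_3=14, b_4=10, b_5=6, b_6=1.
chi = sum (-1)^k b_k = -4

-4


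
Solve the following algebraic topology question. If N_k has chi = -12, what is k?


chi = 2 - k for closed non-orientable surfaces with k crosscaps.
-12 = 2 - k
k = 2 - (-12) = 14

14


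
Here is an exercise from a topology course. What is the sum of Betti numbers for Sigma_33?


For Sigma_33: b_0 = 1, b_1 = 2g = 66, b_2 = 1.
Total = 1 + 66 + 1 = 68

68


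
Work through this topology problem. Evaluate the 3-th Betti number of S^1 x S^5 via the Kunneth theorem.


Each S^d has Poincare polynomial 1 + t^d.
The product S^1 x S^5 has Poincare polynomial prod(1+t^d_i).
Expanding: b_0=1, b_1=1, b_5=1, b_6=1.
b_3 = 0

0


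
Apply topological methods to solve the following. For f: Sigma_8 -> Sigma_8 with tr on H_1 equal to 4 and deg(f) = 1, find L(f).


L(f) = tr(f_0*) - tr(f_1*) + tr(f_2*).
= 1 - (4) + (1)
= -2

-2


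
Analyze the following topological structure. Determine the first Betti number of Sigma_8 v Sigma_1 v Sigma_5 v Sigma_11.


For a wedge X v Y: reduced H_k(X v Y) = H_k(X) + H_k(Y).
Each Sigma_g contributes b_1 = 2g.
b_1 = 16 + 2 + 10 + 22 = 50

50


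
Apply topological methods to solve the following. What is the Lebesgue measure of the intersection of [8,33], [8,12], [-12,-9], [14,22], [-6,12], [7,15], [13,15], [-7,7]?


Intersection = [max(a_i), min(b_i)] = [14, -9].
Since 14 > -9, the intersection is empty.
Length = 0

0


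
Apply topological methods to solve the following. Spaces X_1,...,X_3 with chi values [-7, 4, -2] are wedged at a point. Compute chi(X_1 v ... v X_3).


chi(A v B) = chi(A) + chi(B) - 1 (one point identified).
For 3 spaces: chi = (sum chi_i) - (3 - 1).
sum = -5; chi = -5 - 2 = -7

-7


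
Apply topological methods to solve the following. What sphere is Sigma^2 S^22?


Each suspension raises dimension by 1: Sigma S^n = S^{n+1}.
Sigma^2 S^22 = S^{22+2} = S^24

24


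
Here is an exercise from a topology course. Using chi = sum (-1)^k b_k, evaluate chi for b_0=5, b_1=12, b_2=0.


chi = sum_k (-1)^k b_k.
= (5) + (-12) + (0)
= -7

-7


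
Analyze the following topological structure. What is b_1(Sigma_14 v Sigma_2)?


For a wedge: H_1(A v B) = H_1(A) + H_1(B).
b_1(Sigma_14) = 28, b_1(Sigma_2) = 4.
b_1 = 28 + 4 = 32

32


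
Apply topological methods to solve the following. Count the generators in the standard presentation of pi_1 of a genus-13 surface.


Standard presentation: pi_1(Sigma_g) = <a_1,b_1,...,a_g,b_g | [a_1,b_1]...[a_g,b_g] = 1>.
Number of generators = 2g = 2*13 = 26

26


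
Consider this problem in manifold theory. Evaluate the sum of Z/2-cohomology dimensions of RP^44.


H^k(RP^44; Z/2) = Z/2 for each 0 <= k <= 44.
Total dimension = 44 + 1 = 45

45


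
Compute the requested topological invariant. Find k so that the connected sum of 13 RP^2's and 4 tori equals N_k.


Since a >= 1, the sum is non-orientable; each T^2 can be replaced by RP^2 # RP^2 (since T^2#RP^2 = 3RP^2).
Total crosscaps k = 13 + 2*4 = 21.
Check via chi: chi = 13*1 + 4*0 - (13+4-1)*2 = -19 = 2 - k = -19. Consistent.

21


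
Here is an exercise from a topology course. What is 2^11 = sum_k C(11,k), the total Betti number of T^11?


b_k(T^11) = C(11,k), so the sum over k is sum_k C(11,k) = 2^11.
Total = 2^11 = 2048

2048


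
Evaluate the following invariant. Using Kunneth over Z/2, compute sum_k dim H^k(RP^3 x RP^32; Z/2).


dim H^*(RP^n; Z/2) = n+1 (one Z/2 in each degree 0..n).
Total Betti number is multiplicative.
Total = (3+1) * (32+1) = 4 * 33 = 132

132


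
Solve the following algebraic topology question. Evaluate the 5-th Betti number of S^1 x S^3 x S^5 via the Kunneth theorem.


Each S^d has Poincare polynomial 1 + t^d.
The product S^1 x S^3 x S^5 has Poincare polynomial prod(1+t^d_i).
Expanding: b_0=1, b_1=1, b_3=1, b_4=1, b_5=1, b_6=1, b_8=1, b_9=1.
b_5 = 1

1


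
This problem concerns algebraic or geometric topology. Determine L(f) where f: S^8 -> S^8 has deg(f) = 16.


On S^8: L(f) = tr(f_0*) + (-1)^8 tr(f_8*) = 1 + (-1)^8 * deg(f).
L(f) = 1 + (-1)^8 * 16 = 1 + 16 = 17

17


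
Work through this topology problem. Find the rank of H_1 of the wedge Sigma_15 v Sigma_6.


For a wedge: H_1(A v B) = H_1(A) + H_1(B).
b_1(Sigma_15) = 30, b_1(Sigma_6) = 12.
b_1 = 30 + 12 = 42

42


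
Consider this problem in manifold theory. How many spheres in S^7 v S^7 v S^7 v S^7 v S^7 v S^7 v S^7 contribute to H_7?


For a wedge of spheres, H_k (k>0) is free on one generator per sphere of dimension k.
Spheres of dimension 7: count = 7.
b_7 = 7

7


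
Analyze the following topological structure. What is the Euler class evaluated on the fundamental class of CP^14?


For any closed oriented manifold, <e(TM),[M]> = chi(M).
chi(CP^14) = 14+1 = 15

15


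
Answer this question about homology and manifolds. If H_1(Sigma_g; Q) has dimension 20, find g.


For a closed orientable surface: b_1 = 2g.
20 = 2g
g = 20 / 2 = 10

10


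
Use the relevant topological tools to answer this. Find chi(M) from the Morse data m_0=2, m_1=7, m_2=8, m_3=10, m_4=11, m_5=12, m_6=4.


Morse theory: chi(M) = sum_k (-1)^k m_k where m_k = #(index-k critical points).
= (2) + (-7) + (8) + (-10) + (11) + (-12) + (4) = -4

-4


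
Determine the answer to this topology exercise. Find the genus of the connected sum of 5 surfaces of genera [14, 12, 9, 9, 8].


Genus is additive under connected sum of orientable surfaces.
g = 14 + 12 + 9 + 9 + 8 = 52

52


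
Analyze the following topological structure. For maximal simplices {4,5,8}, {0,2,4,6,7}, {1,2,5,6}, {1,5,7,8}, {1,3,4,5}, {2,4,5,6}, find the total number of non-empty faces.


Each maximal simplex on m vertices has 2^m - 1 nonempty faces.
Take the union (dedupe shared faces).
Total distinct faces = 70

70


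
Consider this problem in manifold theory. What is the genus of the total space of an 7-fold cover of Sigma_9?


For an n-sheeted cover: chi(E) = n * chi(B).
chi(Sigma_9) = 2 - 2*9 = -16.
chi(E) = 7 * (-16) = -112.
genus(E) = (2 - chi(E))/2 = (2 - (-112))/2 = 114/2 = 57

57


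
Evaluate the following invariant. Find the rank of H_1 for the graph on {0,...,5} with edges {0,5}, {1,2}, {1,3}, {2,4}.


b_1 = E - V + (number of components).
E = 4, V = 6, components = 2.
b_1 = 4 - 6 + 2 = 0

0


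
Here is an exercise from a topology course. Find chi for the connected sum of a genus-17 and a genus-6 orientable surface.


chi(Sigma_17) = 2 - 2*17 = -32
chi(Sigma_6) = 2 - 2*6 = -10
For surfaces: chi(A#B) = chi(A) + chi(B) - 2.
chi = -32 + -10 - 2 = -44

-44


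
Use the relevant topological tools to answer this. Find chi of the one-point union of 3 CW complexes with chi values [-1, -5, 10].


chi(A v B) = chi(A) + chi(B) - 1 (one point identified).
For 3 spaces: chi = (sum chi_i) - (3 - 1).
sum = 4; chi = 4 - 2 = 2

2


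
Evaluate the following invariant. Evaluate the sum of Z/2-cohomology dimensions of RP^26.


H^k(RP^26; Z/2) = Z/2 for each 0 <= k <= 26.
Total dimension = 26 + 1 = 27

27


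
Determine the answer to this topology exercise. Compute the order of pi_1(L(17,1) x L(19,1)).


pi_1(X x Y) = pi_1(X) x pi_1(Y).
pi_1(L(17,1)) = Z/17, pi_1(L(19,1)) = Z/19.
|Z/17 x Z/19| = 17 * 19 = 323

323


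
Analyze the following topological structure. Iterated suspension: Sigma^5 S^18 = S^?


Each suspension raises dimension by 1: Sigma S^n = S^{n+1}.
Sigma^5 S^18 = S^{18+5} = S^23

23


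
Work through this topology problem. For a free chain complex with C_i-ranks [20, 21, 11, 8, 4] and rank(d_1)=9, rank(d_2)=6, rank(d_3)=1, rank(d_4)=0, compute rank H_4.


rank H_k = rank(ker d_k) - rank(im d_{k+1}).
rank(ker d_4) = rank(C_4) - rank(d_4) = 4 - 0 = 4.
rank(im d_{4+1}) = 0.
rank H_4 = 4 - 0 = 4

4


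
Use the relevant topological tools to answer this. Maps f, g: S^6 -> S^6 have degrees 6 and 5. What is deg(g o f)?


Degree is multiplicative under composition: deg(g o f) = deg(g) * deg(f).
= 5 * 6 = 30

30


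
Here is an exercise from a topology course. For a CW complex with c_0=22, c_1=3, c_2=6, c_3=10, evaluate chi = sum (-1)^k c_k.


chi = sum_k (-1)^k c_k.
= (-1)^0*22 + (-1)^1*3 + (-1)^2*6 + (-1)^3*10
= (22) + (-3) + (6) + (-10)
= 15

15


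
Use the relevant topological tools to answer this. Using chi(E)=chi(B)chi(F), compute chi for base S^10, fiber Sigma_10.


chi(S^10) = 2 (n even), chi(Sigma_10) = 2 - 2*10 = -18.
chi(E) = 2 * (-18) = -36

-36


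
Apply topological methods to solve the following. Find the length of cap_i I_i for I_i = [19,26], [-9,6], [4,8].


Intersection = [max(a_i), min(b_i)] = [19, 6].
Since 19 > 6, the intersection is empty.
Length = 0

0


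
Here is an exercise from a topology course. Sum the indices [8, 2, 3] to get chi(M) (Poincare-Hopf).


Poincare-Hopf: chi(M) = sum of indices of zeros.
chi = (8) + (2) + (3) = 13

13


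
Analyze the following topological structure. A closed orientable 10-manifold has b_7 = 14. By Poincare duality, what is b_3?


Poincare duality for closed orientable n-manifolds: b_k = b_{n-k}.
Here n = 10, so b_3 = b_7 = 14

14


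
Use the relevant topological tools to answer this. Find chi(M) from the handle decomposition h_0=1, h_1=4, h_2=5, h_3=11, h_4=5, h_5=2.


Handles of index k contribute (-1)^k to chi (same as CW cells).
chi = (1) + (-4) + (5) + (-11) + (5) + (-2) = -6

-6


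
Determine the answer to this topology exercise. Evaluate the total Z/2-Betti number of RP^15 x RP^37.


dim H^*(RP^n; Z/2) = n+1 (one Z/2 in each degree 0..n).
Total Betti number is multiplicative.
Total = (15+1) * (37+1) = 16 * 38 = 608

608


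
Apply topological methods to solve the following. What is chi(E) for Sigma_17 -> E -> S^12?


chi(S^12) = 2 (n even), chi(Sigma_17) = 2 - 2*17 = -32.
chi(E) = 2 * (-32) = -64

-64


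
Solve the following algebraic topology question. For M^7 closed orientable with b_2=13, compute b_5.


Poincare duality for closed orientable n-manifolds: b_k = b_{n-k}.
Here n = 7, so b_5 = b_2 = 13

13


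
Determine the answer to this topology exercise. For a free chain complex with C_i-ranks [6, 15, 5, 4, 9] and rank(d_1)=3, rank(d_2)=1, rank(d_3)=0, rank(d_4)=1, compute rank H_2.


rank H_k = rank(ker d_k) - rank(im d_{k+1}).
rank(ker d_2) = rank(C_2) - rank(d_2) = 5 - 1 = 4.
rank(im d_{2+1}) = 0.
rank H_2 = 4 - 0 = 4

4


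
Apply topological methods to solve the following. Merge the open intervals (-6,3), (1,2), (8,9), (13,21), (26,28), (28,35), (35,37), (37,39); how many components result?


Sort and merge overlapping open intervals.
Merged: (-6,3), (8,9), (13,21), (26,28), (28,35), (35,37), (37,39).
Number of components = 7

7


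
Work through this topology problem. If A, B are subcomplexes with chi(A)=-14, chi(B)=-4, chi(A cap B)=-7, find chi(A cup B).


chi(A cup B) = chi(A) + chi(B) - chi(A cap B)
= -14 + (-4) - (-7)
= -11

-11


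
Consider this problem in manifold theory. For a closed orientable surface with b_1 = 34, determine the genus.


For a closed orientable surface: b_1 = 2g.
34 = 2g
g = 34 / 2 = 17

17


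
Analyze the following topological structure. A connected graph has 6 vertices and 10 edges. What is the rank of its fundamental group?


For a connected graph: rank(pi_1) = b_1 = E - V + 1 = 1 - chi.
chi = V - E = 6 - 10 = -4.
rank = 1 - (-4) = 10 - 6 + 1 = 5

5


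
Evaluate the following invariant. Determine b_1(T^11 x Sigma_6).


pi_1(A x B) = pi_1(A) x pi_1(B); rank of abelianization = b_1.
b_1(T^11) = 11, b_1(Sigma_6) = 2*6 = 12.
b_1(product) = 11 + 12 = 23

23


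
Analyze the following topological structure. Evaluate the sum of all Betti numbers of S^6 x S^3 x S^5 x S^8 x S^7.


Total Betti number is multiplicative under products.
Each S^d (d>=1) has total Betti number 2.
There are 5 sphere factors.
Total = 2^5 = 32

32


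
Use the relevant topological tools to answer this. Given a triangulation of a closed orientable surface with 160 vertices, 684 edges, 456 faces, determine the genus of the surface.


chi = V - E + F = 160 - 684 + 456 = -68
For orientable closed surface: chi = 2 - 2g, so g = (2 - chi)/2.
g = (2 - (-68)) / 2 = 70 / 2 = 35

35


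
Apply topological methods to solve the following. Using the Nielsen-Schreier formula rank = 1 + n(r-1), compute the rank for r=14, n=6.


Nielsen-Schreier: an index-n subgroup of F_r is free of rank 1 + n(r-1).
Equivalently: chi(cover) = n*chi(base); chi(vee_r S^1) = 1 - 14 = -13.
chi(E) = 6*(-13) = -78; rank = 1 - chi(E) = 1 - (-78) = 79.
rank = 1 + 6*(14-1) = 1 + 78 = 79

79


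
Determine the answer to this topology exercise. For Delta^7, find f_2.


Delta^7 has 7+1 vertices. A 2-face is a choice of 2+1 vertices.
f_2 = C(7+1, 2+1) = C(8,3) = 56

56


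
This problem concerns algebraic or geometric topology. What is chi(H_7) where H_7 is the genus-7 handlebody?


A genus-g handlebody deformation retracts to a wedge of g circles.
chi(vee_g S^1) = 1 - g.
chi(H_7) = 1 - 7 = -6

-6


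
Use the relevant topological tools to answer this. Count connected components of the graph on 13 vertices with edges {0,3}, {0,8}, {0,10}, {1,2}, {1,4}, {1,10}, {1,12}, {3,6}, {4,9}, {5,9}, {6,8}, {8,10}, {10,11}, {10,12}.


Run DFS/union-find over 13 vertices.
V = 13, E = 14.
Number of components = 2

2


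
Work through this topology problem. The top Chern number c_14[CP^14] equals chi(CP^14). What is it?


For any closed oriented manifold, <e(TM),[M]> = chi(M).
chi(CP^14) = 14+1 = 15

15


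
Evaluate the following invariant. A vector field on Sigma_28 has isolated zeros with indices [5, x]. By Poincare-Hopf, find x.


Poincare-Hopf: sum of indices = chi(M).
chi(Sigma_28) = 2 - 2*28 = -54.
Sum of known indices = 5.
x = chi - (sum known) = -54 - (5) = -59

-59


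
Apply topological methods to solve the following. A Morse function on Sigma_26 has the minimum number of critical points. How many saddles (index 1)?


A perfect Morse function has m_k = b_k.
For Sigma_26: b_0=1, b_1=2g=52, b_2=1.
Saddles m_1 = 2g = 52

52


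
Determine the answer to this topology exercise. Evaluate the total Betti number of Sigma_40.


For Sigma_40: b_0 = 1, b_1 = 2g = 80, b_2 = 1.
Total = 1 + 80 + 1 = 82

82


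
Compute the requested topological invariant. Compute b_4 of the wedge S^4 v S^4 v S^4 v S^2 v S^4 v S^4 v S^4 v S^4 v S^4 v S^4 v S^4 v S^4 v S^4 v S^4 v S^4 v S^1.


For a wedge of spheres, H_k (k>0) is free on one generator per sphere of dimension k.
Spheres of dimension 4: count = 14.
b_4 = 14

14


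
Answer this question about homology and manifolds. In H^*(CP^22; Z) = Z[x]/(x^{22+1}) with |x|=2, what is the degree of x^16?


|x| = 2 in H^*(CP^n).
|x^16| = 16 * |x| = 16 * 2 = 32

32


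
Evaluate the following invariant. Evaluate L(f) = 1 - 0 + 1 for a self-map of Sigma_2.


L(f) = tr(f_0*) - tr(f_1*) + tr(f_2*).
= 1 - (0) + (1)
= 2

2


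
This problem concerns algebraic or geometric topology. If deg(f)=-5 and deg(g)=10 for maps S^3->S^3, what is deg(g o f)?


Degree is multiplicative under composition: deg(g o f) = deg(g) * deg(f).
= 10 * -5 = -50

-50


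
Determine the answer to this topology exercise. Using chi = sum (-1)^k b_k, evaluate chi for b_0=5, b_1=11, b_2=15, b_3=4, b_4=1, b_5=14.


chi = sum_k (-1)^k b_k.
= (5) + (-11) + (15) + (-4) + (1) + (-14)
= -8

-8


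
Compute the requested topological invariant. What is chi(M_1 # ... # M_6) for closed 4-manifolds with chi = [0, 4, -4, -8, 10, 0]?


For n-manifolds: chi(A#B) = chi(A) + chi(B) - chi(S^4).
chi(S^4) = 1 + (-1)^4 = 2.
chi(#) = (sum chi_i) - (6-1)*chi(S^4) = 2 - 5*2 = -8

-8


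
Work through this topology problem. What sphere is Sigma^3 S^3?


Each suspension raises dimension by 1: Sigma S^n = S^{n+1}.
Sigma^3 S^3 = S^{3+3} = S^6

6


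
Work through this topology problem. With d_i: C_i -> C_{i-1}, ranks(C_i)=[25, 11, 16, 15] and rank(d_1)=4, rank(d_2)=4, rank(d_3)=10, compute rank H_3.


rank H_k = rank(ker d_k) - rank(im d_{k+1}).
rank(ker d_3) = rank(C_3) - rank(d_3) = 15 - 10 = 5.
rank(im d_{3+1}) = 0.
rank H_3 = 5 - 0 = 5

5


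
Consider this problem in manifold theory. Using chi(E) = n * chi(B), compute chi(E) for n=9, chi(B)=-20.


For a finite covering: chi(E) = (number of sheets) * chi(B).
chi(E) = 9 * (-20) = -180

-180


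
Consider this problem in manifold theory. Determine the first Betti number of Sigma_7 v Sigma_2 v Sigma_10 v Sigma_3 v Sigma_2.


For a wedge X v Y: reduced H_k(X v Y) = H_k(X) + H_k(Y).
Each Sigma_g contributes b_1 = 2g.
b_1 = 14 + 4 + 20 + 6 + 4 = 48

48


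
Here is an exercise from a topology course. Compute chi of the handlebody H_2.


A genus-g handlebody deformation retracts to a wedge of g circles.
chi(vee_g S^1) = 1 - g.
chi(H_2) = 1 - 2 = -1

-1


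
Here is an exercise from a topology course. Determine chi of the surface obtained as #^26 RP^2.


For a non-orientable closed surface with k crosscaps: chi = 2 - k.
Here k = 26.
chi = 2 - 26 = -24

-24
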